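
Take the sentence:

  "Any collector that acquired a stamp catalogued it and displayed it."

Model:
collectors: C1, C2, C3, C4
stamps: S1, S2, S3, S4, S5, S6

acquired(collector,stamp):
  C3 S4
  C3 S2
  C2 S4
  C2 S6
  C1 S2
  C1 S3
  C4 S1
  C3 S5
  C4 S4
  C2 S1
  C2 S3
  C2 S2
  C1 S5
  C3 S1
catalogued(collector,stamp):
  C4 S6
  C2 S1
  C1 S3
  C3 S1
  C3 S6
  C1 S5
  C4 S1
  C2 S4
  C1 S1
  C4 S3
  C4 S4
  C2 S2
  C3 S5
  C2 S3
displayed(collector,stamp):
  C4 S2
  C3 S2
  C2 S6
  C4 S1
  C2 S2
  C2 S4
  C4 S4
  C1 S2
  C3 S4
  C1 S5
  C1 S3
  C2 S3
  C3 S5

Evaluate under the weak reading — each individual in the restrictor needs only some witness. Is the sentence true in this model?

True

"it" takes "a stamp" as antecedent — a donkey pronoun bound across the clause boundary.
Weak reading: every collector c with some acquired-stamp has at least one acquired-stamp s such that catalogued(c,s) ∧ displayed(c,s).
Per collector: C1:✓  C2:✓  C3:✓  C4:✓
Every collector in the restrictor has a witness.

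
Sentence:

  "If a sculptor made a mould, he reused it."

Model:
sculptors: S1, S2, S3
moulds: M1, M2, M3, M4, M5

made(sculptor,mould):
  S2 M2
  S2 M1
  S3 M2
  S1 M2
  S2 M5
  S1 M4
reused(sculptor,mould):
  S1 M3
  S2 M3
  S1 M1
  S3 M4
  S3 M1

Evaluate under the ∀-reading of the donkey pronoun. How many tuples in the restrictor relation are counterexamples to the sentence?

6

"it" takes "a mould" as antecedent — a donkey pronoun bound across the clause boundary.
Strong reading: for every (s,m) with made(s,m), reused(s,m).
Restrictor pairs: (S1,M2) ✗  (S1,M4) ✗  (S2,M1) ✗  (S2,M2) ✗  (S2,M5) ✗  (S3,M2) ✗
Counterexamples (restrictor pairs failing the scope): 6.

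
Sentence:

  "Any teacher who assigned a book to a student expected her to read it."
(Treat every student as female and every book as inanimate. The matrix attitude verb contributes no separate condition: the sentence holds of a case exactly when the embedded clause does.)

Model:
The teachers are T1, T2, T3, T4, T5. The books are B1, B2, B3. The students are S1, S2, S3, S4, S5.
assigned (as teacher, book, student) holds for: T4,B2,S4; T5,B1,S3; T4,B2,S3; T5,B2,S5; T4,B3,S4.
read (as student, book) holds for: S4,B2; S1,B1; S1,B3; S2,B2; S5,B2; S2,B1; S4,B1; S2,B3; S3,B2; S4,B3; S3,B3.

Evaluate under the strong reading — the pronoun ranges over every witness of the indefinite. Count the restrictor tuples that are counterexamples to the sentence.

"her" takes "a student" as antecedent and "it" takes "a book"; both are donkey pronouns co-varying with the restrictor.
Strong reading: for every (t,b,s) with assigned(t,b,s), read(s,b).
Restrictor triples: (T4,B2,S3)→read(S3,B2) ✓  (T4,B2,S4)→read(S4,B2) ✓  (T4,B3,S4)→read(S4,B3) ✓  (T5,B1,S3)→read(S3,B1) ✗  (T5,B2,S5)→read(S5,B2) ✓
Counterexamples (restrictor triples failing the scope): 1.

1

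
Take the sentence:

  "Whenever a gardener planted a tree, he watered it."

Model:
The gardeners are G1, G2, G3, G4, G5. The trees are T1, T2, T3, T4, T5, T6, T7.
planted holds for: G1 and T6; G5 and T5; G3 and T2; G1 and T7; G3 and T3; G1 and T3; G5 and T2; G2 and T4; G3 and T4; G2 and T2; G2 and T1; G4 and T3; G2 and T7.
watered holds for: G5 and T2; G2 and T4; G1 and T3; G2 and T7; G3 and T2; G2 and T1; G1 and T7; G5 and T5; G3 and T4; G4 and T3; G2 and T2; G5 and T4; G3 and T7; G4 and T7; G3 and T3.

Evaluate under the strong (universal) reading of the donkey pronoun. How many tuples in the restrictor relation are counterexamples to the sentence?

"it" takes "a tree" as antecedent — a donkey pronoun bound across the clause boundary.
Strong reading: for every (g,t) with planted(g,t), watered(g,t).
Restrictor pairs: (G1,T3) ✓  (G1,T6) ✗  (G1,T7) ✓  (G2,T1) ✓  (G2,T2) ✓  (G2,T4) ✓  (G2,T7) ✓  (G3,T2) ✓  (G3,T3) ✓  (G3,T4) ✓  (G4,T3) ✓  (G5,T2) ✓  (G5,T5) ✓
Counterexamples (restrictor pairs failing the scope): 1.

1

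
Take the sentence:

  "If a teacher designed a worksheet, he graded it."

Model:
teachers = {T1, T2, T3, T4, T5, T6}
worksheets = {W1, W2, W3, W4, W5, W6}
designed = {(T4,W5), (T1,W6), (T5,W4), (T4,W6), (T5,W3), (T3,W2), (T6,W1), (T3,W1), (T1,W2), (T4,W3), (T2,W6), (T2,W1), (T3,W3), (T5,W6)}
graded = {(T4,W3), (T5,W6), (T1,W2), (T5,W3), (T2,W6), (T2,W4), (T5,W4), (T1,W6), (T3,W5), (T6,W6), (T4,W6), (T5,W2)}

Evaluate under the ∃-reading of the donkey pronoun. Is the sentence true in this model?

"it" takes "a worksheet" as antecedent — a donkey pronoun bound across the clause boundary.
Weak reading: every teacher t with some designed-worksheet has at least one designed-worksheet w such that graded(t,w).
Per teacher: T1:✓  T2:✓  T3:✗  T4:✓  T5:✓  T6:✗
T3 has no witness among its designed-worksheets.

False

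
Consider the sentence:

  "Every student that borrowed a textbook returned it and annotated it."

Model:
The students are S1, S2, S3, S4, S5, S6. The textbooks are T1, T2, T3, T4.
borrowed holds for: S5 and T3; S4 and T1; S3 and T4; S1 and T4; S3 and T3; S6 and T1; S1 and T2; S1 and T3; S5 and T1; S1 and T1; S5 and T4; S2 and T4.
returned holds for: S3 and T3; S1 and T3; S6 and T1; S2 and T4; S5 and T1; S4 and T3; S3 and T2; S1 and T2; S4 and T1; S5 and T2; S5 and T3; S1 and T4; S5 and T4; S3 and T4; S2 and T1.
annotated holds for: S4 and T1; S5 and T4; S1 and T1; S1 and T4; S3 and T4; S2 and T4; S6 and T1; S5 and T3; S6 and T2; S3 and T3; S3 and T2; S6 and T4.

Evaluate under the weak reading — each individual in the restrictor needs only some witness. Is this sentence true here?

"it" takes "a textbook" as antecedent — a donkey pronoun bound across the clause boundary.
Weak reading: every student s with some borrowed-textbook has at least one borrowed-textbook t such that returned(s,t) ∧ annotated(s,t).
Per student: S1:✓  S2:✓  S3:✓  S4:✓  S5:✓  S6:✓
Every student in the restrictor has a witness.

True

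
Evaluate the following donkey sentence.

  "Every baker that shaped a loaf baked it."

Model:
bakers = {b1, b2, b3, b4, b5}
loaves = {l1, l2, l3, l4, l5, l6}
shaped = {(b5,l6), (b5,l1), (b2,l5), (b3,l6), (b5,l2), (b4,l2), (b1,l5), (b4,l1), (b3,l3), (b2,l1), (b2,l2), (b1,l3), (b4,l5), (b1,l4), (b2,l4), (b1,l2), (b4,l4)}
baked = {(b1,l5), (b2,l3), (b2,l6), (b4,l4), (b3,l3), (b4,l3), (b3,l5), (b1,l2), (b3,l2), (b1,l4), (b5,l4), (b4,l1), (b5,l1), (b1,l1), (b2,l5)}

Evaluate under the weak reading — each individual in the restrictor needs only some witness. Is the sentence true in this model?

"it" takes "a loaf" as antecedent — a donkey pronoun bound across the clause boundary.
Weak reading: every baker b with some shaped-loaf has at least one shaped-loaf l such that baked(b,l).
Per baker: b1:✓  b2:✓  b3:✓  b4:✓  b5:✓
Every baker in the restrictor has a witness.

True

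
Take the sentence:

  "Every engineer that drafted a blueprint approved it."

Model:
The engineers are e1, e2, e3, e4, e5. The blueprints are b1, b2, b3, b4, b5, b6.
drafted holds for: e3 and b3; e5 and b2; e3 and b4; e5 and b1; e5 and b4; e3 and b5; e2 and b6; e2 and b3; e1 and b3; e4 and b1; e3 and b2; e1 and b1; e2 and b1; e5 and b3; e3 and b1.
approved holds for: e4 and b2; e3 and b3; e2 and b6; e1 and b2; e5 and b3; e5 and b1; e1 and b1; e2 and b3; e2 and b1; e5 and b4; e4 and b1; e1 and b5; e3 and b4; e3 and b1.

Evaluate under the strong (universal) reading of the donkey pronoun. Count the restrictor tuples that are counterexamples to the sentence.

"it" takes "a blueprint" as antecedent — a donkey pronoun bound across the clause boundary.
Strong reading: for every (e,b) with drafted(e,b), approved(e,b).
Restrictor pairs: (e1,b1) ✓  (e1,b3) ✗  (e2,b1) ✓  (e2,b3) ✓  (e2,b6) ✓  (e3,b1) ✓  (e3,b2) ✗  (e3,b3) ✓  (e3,b4) ✓  (e3,b5) ✗  (e4,b1) ✓  (e5,b1) ✓  (e5,b2) ✗  (e5,b3) ✓  (e5,b4) ✓
Counterexamples (restrictor pairs failing the scope): 4.

4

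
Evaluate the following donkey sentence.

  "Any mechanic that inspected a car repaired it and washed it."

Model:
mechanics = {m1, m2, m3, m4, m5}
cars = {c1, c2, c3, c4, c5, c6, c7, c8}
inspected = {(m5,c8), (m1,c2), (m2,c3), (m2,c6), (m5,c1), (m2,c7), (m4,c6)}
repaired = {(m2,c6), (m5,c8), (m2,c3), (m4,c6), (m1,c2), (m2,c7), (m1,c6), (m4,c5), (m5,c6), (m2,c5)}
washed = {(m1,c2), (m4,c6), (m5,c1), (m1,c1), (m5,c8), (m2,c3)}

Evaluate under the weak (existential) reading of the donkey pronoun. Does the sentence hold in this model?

True

"it" takes "a car" as antecedent — a donkey pronoun bound across the clause boundary.
Weak reading: every mechanic m with some inspected-car has at least one inspected-car c such that repaired(m,c) ∧ washed(m,c).
Per mechanic: m1:✓  m2:✓  m4:✓  m5:✓
Every mechanic in the restrictor has a witness.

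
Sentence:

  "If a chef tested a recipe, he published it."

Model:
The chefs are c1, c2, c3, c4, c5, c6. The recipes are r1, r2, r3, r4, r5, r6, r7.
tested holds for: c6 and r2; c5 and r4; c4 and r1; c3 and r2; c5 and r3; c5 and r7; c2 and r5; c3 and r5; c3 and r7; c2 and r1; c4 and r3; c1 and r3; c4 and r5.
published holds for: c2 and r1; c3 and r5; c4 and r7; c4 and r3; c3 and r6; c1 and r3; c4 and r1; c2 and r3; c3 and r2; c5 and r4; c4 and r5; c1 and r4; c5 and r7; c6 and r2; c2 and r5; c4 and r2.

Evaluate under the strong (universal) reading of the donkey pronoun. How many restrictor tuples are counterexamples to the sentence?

"it" takes "a recipe" as antecedent — a donkey pronoun bound across the clause boundary.
Strong reading: for every (c,r) with tested(c,r), published(c,r).
Restrictor pairs: (c1,r3) ✓  (c2,r1) ✓  (c2,r5) ✓  (c3,r2) ✓  (c3,r5) ✓  (c3,r7) ✗  (c4,r1) ✓  (c4,r3) ✓  (c4,r5) ✓  (c5,r3) ✗  (c5,r4) ✓  (c5,r7) ✓  (c6,r2) ✓
Counterexamples (restrictor pairs failing the scope): 2.

2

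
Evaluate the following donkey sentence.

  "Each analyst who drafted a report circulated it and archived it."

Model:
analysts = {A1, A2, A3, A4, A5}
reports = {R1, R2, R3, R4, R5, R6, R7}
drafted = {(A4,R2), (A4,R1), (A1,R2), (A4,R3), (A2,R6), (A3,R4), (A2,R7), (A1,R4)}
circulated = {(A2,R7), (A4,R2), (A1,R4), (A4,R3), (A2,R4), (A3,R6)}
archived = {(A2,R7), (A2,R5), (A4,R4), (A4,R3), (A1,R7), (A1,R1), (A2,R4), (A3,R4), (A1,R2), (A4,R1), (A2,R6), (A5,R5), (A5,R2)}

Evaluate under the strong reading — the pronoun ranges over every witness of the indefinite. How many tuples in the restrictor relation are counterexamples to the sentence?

6

"it" takes "a report" as antecedent — a donkey pronoun bound across the clause boundary.
Strong reading: for every (a,r) with drafted(a,r), circulated(a,r) ∧ archived(a,r).
Restrictor pairs: (A1,R2) ✗  (A1,R4) ✗  (A2,R6) ✗  (A2,R7) ✓  (A3,R4) ✗  (A4,R1) ✗  (A4,R2) ✗  (A4,R3) ✓
Counterexamples (restrictor pairs failing the scope): 6.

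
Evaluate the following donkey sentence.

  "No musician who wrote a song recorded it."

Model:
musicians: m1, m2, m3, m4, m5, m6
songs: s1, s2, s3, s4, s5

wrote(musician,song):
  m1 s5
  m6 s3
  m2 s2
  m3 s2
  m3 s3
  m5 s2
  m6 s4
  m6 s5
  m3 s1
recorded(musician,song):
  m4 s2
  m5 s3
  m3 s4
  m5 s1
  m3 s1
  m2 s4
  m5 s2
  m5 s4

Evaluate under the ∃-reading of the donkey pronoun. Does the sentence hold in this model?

False

"it" takes "a song" as antecedent — a donkey pronoun bound across the clause boundary.
Truth condition: for no (m,s) with wrote(m,s) does recorded(m,s) hold.
Restrictor pairs — does the scope hold? (m1,s5):fails  (m2,s2):fails  (m3,s1):holds  (m3,s2):fails  (m3,s3):fails  (m5,s2):holds  (m6,s3):fails  (m6,s4):fails  (m6,s5):fails
Scope holds for 2 pair(s), so the sentence is false.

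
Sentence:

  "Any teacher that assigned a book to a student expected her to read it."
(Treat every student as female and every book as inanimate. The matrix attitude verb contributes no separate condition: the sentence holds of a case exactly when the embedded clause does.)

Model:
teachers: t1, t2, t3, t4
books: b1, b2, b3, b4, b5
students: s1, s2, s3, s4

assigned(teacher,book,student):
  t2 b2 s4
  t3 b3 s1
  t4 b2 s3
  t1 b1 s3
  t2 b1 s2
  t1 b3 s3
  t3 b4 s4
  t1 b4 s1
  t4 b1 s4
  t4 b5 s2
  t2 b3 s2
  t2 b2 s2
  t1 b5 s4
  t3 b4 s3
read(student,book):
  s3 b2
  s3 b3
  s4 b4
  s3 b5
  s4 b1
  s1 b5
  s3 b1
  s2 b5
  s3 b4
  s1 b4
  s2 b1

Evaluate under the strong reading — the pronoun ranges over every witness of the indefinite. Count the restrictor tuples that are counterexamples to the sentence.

5

"her" takes "a student" as antecedent and "it" takes "a book"; both are donkey pronouns co-varying with the restrictor.
Strong reading: for every (t,b,s) with assigned(t,b,s), read(s,b).
Restrictor triples: (t1,b1,s3)→read(s3,b1) ✓  (t1,b3,s3)→read(s3,b3) ✓  (t1,b4,s1)→read(s1,b4) ✓  (t1,b5,s4)→read(s4,b5) ✗  (t2,b1,s2)→read(s2,b1) ✓  (t2,b2,s2)→read(s2,b2) ✗  (t2,b2,s4)→read(s4,b2) ✗  (t2,b3,s2)→read(s2,b3) ✗  (t3,b3,s1)→read(s1,b3) ✗  (t3,b4,s3)→read(s3,b4) ✓  (t3,b4,s4)→read(s4,b4) ✓  (t4,b1,s4)→read(s4,b1) ✓  (t4,b2,s3)→read(s3,b2) ✓  (t4,b5,s2)→read(s2,b5) ✓
Counterexamples (restrictor triples failing the scope): 5.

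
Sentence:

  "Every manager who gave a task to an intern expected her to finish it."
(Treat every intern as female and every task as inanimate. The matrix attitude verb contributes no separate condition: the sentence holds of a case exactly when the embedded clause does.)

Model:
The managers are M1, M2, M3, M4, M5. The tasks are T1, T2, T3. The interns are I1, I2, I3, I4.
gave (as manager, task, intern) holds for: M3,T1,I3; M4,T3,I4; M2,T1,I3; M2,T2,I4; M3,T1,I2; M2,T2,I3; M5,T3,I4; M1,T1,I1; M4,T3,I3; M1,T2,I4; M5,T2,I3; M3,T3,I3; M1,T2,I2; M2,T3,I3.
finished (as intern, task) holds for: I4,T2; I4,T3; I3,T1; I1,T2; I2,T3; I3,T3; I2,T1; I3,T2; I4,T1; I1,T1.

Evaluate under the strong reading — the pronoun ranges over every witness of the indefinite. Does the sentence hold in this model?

False

"her" takes "an intern" as antecedent and "it" takes "a task"; both are donkey pronouns co-varying with the restrictor.
Strong reading: for every (m,t,i) with gave(m,t,i), finished(i,t).
Restrictor triples: (M1,T1,I1)→finished(I1,T1) ✓  (M1,T2,I2)→finished(I2,T2) ✗  (M1,T2,I4)→finished(I4,T2) ✓  (M2,T1,I3)→finished(I3,T1) ✓  (M2,T2,I3)→finished(I3,T2) ✓  (M2,T2,I4)→finished(I4,T2) ✓  (M2,T3,I3)→finished(I3,T3) ✓  (M3,T1,I2)→finished(I2,T1) ✓  (M3,T1,I3)→finished(I3,T1) ✓  (M3,T3,I3)→finished(I3,T3) ✓  (M4,T3,I3)→finished(I3,T3) ✓  (M4,T3,I4)→finished(I4,T3) ✓  (M5,T2,I3)→finished(I3,T2) ✓  (M5,T3,I4)→finished(I4,T3) ✓
Counterexample: (M1,T2,I2) — finished(I2,T2) does not hold.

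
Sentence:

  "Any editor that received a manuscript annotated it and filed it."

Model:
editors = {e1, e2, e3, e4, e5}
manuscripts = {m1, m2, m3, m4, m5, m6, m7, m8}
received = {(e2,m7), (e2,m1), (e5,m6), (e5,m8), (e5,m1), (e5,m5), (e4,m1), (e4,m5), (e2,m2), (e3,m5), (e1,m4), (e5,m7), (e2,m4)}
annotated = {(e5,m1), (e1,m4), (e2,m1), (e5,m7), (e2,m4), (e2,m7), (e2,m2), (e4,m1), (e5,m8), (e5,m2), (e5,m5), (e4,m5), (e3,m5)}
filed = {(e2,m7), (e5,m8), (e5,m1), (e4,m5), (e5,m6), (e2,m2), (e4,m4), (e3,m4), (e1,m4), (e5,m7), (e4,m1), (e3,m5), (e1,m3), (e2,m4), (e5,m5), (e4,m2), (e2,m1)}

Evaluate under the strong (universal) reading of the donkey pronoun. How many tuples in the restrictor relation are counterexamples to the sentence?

"it" takes "a manuscript" as antecedent — a donkey pronoun bound across the clause boundary.
Strong reading: for every (e,m) with received(e,m), annotated(e,m) ∧ filed(e,m).
Restrictor pairs: (e1,m4) ✓  (e2,m1) ✓  (e2,m2) ✓  (e2,m4) ✓  (e2,m7) ✓  (e3,m5) ✓  (e4,m1) ✓  (e4,m5) ✓  (e5,m1) ✓  (e5,m5) ✓  (e5,m6) ✗  (e5,m7) ✓  (e5,m8) ✓
Counterexamples (restrictor pairs failing the scope): 1.

1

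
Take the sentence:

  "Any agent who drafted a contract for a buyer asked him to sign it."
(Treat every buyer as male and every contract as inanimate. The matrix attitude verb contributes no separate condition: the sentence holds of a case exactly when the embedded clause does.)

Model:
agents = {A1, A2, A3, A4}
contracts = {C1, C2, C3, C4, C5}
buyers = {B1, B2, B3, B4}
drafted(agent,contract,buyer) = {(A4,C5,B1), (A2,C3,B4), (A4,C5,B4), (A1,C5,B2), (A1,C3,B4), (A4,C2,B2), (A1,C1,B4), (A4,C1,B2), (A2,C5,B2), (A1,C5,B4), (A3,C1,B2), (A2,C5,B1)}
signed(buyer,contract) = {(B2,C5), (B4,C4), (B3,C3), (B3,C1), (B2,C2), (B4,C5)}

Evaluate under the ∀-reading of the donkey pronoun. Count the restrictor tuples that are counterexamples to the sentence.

7

"him" takes "a buyer" as antecedent and "it" takes "a contract"; both are donkey pronouns co-varying with the restrictor.
Strong reading: for every (a,c,b) with drafted(a,c,b), signed(b,c).
Restrictor triples: (A1,C1,B4)→signed(B4,C1) ✗  (A1,C3,B4)→signed(B4,C3) ✗  (A1,C5,B2)→signed(B2,C5) ✓  (A1,C5,B4)→signed(B4,C5) ✓  (A2,C3,B4)→signed(B4,C3) ✗  (A2,C5,B1)→signed(B1,C5) ✗  (A2,C5,B2)→signed(B2,C5) ✓  (A3,C1,B2)→signed(B2,C1) ✗  (A4,C1,B2)→signed(B2,C1) ✗  (A4,C2,B2)→signed(B2,C2) ✓  (A4,C5,B1)→signed(B1,C5) ✗  (A4,C5,B4)→signed(B4,C5) ✓
Counterexamples (restrictor triples failing the scope): 7.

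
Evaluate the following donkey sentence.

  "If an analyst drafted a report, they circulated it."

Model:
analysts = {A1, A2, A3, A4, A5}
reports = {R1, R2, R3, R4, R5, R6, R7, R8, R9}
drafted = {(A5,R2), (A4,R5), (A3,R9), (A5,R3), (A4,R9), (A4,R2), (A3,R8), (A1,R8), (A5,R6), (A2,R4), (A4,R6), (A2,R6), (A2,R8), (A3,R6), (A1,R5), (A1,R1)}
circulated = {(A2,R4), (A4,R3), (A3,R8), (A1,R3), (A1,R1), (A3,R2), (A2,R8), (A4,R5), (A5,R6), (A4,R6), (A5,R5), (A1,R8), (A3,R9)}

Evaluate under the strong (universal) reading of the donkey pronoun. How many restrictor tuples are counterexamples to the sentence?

"it" takes "a report" as antecedent — a donkey pronoun bound across the clause boundary.
Strong reading: for every (a,r) with drafted(a,r), circulated(a,r).
Restrictor pairs: (A1,R1) ✓  (A1,R5) ✗  (A1,R8) ✓  (A2,R4) ✓  (A2,R6) ✗  (A2,R8) ✓  (A3,R6) ✗  (A3,R8) ✓  (A3,R9) ✓  (A4,R2) ✗  (A4,R5) ✓  (A4,R6) ✓  (A4,R9) ✗  (A5,R2) ✗  (A5,R3) ✗  (A5,R6) ✓
Counterexamples (restrictor pairs failing the scope): 7.

7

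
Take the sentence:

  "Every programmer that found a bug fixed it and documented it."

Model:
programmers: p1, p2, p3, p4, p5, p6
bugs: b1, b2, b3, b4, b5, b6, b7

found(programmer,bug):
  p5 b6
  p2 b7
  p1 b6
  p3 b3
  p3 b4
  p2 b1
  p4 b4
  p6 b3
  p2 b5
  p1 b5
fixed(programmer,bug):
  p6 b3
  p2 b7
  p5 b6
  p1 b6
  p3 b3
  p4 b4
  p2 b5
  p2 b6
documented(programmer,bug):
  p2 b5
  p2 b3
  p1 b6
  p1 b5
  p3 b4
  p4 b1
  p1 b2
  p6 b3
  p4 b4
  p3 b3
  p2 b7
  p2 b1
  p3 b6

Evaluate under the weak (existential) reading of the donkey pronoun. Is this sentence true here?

False

"it" takes "a bug" as antecedent — a donkey pronoun bound across the clause boundary.
Weak reading: every programmer p with some found-bug has at least one found-bug b such that fixed(p,b) ∧ documented(p,b).
Per programmer: p1:✓  p2:✓  p3:✓  p4:✓  p5:✗  p6:✓
p5 has no witness among its found-bugs.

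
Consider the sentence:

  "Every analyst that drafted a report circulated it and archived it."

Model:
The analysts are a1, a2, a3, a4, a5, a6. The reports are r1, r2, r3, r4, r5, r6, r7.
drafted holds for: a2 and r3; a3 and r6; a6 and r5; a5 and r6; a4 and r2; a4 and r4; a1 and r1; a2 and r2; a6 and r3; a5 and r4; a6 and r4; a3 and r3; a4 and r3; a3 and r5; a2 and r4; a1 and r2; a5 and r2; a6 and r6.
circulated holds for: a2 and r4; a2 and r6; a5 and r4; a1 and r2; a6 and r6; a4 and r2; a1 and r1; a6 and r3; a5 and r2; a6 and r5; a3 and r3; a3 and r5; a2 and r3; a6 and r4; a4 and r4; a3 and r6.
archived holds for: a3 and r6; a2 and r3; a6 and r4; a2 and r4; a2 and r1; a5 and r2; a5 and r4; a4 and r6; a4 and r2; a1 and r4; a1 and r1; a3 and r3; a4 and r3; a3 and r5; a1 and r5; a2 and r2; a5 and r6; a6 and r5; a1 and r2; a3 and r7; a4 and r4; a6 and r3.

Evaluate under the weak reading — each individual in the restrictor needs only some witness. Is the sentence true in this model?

True

"it" takes "a report" as antecedent — a donkey pronoun bound across the clause boundary.
Weak reading: every analyst a with some drafted-report has at least one drafted-report r such that circulated(a,r) ∧ archived(a,r).
Per analyst: a1:✓  a2:✓  a3:✓  a4:✓  a5:✓  a6:✓
Every analyst in the restrictor has a witness.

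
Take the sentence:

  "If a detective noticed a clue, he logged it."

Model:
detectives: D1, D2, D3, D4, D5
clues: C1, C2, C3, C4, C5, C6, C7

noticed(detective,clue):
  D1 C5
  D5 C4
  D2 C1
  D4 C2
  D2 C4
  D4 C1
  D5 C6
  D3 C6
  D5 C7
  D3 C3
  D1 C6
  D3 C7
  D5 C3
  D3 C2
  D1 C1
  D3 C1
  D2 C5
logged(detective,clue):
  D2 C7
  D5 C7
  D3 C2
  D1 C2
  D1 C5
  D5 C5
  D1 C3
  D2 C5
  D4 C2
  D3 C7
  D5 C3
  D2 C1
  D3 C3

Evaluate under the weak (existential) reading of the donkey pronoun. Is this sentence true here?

"it" takes "a clue" as antecedent — a donkey pronoun bound across the clause boundary.
Weak reading: every detective d with some noticed-clue has at least one noticed-clue c such that logged(d,c).
Per detective: D1:✓  D2:✓  D3:✓  D4:✓  D5:✓
Every detective in the restrictor has a witness.

True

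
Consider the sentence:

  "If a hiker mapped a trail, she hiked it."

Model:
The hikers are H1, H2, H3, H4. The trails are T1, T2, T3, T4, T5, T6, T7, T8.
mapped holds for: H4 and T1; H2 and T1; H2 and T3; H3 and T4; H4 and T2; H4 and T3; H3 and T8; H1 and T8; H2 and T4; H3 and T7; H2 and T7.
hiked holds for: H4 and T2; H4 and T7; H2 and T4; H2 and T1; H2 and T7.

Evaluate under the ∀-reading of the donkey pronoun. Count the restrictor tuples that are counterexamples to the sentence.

"it" takes "a trail" as antecedent — a donkey pronoun bound across the clause boundary.
Strong reading: for every (h,t) with mapped(h,t), hiked(h,t).
Restrictor pairs: (H1,T8) ✗  (H2,T1) ✓  (H2,T3) ✗  (H2,T4) ✓  (H2,T7) ✓  (H3,T4) ✗  (H3,T7) ✗  (H3,T8) ✗  (H4,T1) ✗  (H4,T2) ✓  (H4,T3) ✗
Counterexamples (restrictor pairs failing the scope): 7.

7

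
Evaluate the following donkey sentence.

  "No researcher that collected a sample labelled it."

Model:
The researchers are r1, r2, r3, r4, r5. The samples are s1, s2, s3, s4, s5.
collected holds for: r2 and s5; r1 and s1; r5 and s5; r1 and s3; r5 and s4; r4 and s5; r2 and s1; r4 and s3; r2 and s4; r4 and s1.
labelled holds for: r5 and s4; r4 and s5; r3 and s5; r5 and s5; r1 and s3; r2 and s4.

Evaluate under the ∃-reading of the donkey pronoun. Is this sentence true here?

"it" takes "a sample" as antecedent — a donkey pronoun bound across the clause boundary.
Truth condition: for no (r,s) with collected(r,s) does labelled(r,s) hold.
Restrictor pairs — does the scope hold? (r1,s1):fails  (r1,s3):holds  (r2,s1):fails  (r2,s4):holds  (r2,s5):fails  (r4,s1):fails  (r4,s3):fails  (r4,s5):holds  (r5,s4):holds  (r5,s5):holds
Scope holds for 5 pair(s), so the sentence is false.

False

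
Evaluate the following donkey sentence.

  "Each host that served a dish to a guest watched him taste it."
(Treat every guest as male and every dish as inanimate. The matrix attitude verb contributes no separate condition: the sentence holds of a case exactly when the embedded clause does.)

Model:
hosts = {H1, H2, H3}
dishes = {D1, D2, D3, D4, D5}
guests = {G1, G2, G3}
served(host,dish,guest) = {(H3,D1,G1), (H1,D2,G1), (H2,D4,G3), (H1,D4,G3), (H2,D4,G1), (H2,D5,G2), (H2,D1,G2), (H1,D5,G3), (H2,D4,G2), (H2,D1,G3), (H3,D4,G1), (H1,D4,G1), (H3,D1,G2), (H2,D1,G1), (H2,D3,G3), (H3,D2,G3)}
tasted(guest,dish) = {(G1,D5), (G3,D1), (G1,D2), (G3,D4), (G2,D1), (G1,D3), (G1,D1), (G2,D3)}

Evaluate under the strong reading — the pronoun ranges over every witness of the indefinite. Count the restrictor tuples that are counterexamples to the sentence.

8

"him" takes "a guest" as antecedent and "it" takes "a dish"; both are donkey pronouns co-varying with the restrictor.
Strong reading: for every (h,d,g) with served(h,d,g), tasted(g,d).
Restrictor triples: (H1,D2,G1)→tasted(G1,D2) ✓  (H1,D4,G1)→tasted(G1,D4) ✗  (H1,D4,G3)→tasted(G3,D4) ✓  (H1,D5,G3)→tasted(G3,D5) ✗  (H2,D1,G1)→tasted(G1,D1) ✓  (H2,D1,G2)→tasted(G2,D1) ✓  (H2,D1,G3)→tasted(G3,D1) ✓  (H2,D3,G3)→tasted(G3,D3) ✗  (H2,D4,G1)→tasted(G1,D4) ✗  (H2,D4,G2)→tasted(G2,D4) ✗  (H2,D4,G3)→tasted(G3,D4) ✓  (H2,D5,G2)→tasted(G2,D5) ✗  (H3,D1,G1)→tasted(G1,D1) ✓  (H3,D1,G2)→tasted(G2,D1) ✓  (H3,D2,G3)→tasted(G3,D2) ✗  (H3,D4,G1)→tasted(G1,D4) ✗
Counterexamples (restrictor triples failing the scope): 8.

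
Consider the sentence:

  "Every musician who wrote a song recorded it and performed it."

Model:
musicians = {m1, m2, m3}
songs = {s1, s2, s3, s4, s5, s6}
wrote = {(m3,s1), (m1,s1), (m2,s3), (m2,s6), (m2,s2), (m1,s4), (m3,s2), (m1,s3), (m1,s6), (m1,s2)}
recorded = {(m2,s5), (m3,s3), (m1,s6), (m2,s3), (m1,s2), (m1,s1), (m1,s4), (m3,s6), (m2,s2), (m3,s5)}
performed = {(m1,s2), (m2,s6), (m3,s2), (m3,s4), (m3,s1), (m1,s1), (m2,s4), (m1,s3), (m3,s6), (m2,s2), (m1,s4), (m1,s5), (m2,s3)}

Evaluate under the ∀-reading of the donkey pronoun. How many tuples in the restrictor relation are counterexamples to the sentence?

"it" takes "a song" as antecedent — a donkey pronoun bound across the clause boundary.
Strong reading: for every (m,s) with wrote(m,s), recorded(m,s) ∧ performed(m,s).
Restrictor pairs: (m1,s1) ✓  (m1,s2) ✓  (m1,s3) ✗  (m1,s4) ✓  (m1,s6) ✗  (m2,s2) ✓  (m2,s3) ✓  (m2,s6) ✗  (m3,s1) ✗  (m3,s2) ✗
Counterexamples (restrictor pairs failing the scope): 5.

5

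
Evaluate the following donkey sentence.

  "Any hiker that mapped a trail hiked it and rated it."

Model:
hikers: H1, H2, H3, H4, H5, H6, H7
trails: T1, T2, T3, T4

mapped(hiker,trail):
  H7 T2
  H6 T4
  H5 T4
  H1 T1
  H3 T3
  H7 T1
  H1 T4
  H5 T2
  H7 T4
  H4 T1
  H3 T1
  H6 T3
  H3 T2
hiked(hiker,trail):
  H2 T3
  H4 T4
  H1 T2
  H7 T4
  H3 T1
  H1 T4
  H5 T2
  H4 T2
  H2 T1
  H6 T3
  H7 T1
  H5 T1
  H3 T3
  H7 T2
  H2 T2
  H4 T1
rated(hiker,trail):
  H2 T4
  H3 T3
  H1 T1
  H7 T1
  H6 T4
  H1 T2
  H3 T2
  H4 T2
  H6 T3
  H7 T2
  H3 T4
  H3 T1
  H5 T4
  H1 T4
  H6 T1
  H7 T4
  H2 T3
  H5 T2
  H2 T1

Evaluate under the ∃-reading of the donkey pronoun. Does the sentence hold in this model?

"it" takes "a trail" as antecedent — a donkey pronoun bound across the clause boundary.
Weak reading: every hiker h with some mapped-trail has at least one mapped-trail t such that hiked(h,t) ∧ rated(h,t).
Per hiker: H1:✓  H3:✓  H4:✗  H5:✓  H6:✓  H7:✓
H4 has no witness among its mapped-trails.

False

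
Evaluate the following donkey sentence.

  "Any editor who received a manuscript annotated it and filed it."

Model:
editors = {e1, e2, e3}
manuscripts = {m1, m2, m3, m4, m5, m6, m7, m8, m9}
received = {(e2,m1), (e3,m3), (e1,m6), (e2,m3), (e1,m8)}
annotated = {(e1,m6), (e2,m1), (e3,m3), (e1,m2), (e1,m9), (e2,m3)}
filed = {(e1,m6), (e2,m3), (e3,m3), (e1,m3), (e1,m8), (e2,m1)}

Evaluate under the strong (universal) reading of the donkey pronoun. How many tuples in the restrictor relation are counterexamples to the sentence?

"it" takes "a manuscript" as antecedent — a donkey pronoun bound across the clause boundary.
Strong reading: for every (e,m) with received(e,m), annotated(e,m) ∧ filed(e,m).
Restrictor pairs: (e1,m6) ✓  (e1,m8) ✗  (e2,m1) ✓  (e2,m3) ✓  (e3,m3) ✓
Counterexamples (restrictor pairs failing the scope): 1.

1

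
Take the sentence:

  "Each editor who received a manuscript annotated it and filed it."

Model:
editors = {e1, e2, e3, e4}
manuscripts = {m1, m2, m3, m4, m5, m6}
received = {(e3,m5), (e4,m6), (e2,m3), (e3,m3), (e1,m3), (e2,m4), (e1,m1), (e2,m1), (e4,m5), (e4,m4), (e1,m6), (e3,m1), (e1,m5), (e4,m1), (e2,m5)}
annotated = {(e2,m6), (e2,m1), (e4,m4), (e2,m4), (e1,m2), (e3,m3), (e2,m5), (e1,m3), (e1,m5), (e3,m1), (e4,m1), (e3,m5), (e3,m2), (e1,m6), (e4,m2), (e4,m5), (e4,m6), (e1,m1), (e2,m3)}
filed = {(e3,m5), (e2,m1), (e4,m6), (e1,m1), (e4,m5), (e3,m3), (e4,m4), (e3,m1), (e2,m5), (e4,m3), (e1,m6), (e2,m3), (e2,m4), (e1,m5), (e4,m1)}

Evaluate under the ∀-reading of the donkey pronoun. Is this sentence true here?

False

"it" takes "a manuscript" as antecedent — a donkey pronoun bound across the clause boundary.
Strong reading: for every (e,m) with received(e,m), annotated(e,m) ∧ filed(e,m).
Restrictor pairs: (e1,m1) ✓  (e1,m3) ✗  (e1,m5) ✓  (e1,m6) ✓  (e2,m1) ✓  (e2,m3) ✓  (e2,m4) ✓  (e2,m5) ✓  (e3,m1) ✓  (e3,m3) ✓  (e3,m5) ✓  (e4,m1) ✓  (e4,m4) ✓  (e4,m5) ✓  (e4,m6) ✓
Counterexample: (e1,m3) is in received but fails the scope.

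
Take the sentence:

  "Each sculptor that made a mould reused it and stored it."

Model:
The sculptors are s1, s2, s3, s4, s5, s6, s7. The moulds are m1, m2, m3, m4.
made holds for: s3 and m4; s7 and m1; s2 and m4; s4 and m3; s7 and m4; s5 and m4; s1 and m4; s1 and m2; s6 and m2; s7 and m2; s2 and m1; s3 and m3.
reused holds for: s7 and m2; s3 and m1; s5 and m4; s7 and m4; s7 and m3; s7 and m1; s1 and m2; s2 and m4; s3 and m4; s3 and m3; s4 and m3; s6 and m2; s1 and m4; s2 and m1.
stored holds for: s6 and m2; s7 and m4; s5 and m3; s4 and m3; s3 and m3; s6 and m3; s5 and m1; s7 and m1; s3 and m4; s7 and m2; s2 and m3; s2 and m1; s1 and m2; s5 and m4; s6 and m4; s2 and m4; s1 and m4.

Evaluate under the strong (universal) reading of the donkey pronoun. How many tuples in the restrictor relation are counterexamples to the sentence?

"it" takes "a mould" as antecedent — a donkey pronoun bound across the clause boundary.
Strong reading: for every (s,m) with made(s,m), reused(s,m) ∧ stored(s,m).
Restrictor pairs: (s1,m2) ✓  (s1,m4) ✓  (s2,m1) ✓  (s2,m4) ✓  (s3,m3) ✓  (s3,m4) ✓  (s4,m3) ✓  (s5,m4) ✓  (s6,m2) ✓  (s7,m1) ✓  (s7,m2) ✓  (s7,m4) ✓
Counterexamples (restrictor pairs failing the scope): 0.

0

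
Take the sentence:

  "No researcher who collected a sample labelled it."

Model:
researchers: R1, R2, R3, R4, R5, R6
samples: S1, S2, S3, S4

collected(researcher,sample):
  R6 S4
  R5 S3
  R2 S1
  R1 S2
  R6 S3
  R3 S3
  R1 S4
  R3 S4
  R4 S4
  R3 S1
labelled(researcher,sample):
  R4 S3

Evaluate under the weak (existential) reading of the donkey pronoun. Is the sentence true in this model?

True

"it" takes "a sample" as antecedent — a donkey pronoun bound across the clause boundary.
Truth condition: for no (r,s) with collected(r,s) does labelled(r,s) hold.
Restrictor pairs — does the scope hold? (R1,S2):fails  (R1,S4):fails  (R2,S1):fails  (R3,S1):fails  (R3,S3):fails  (R3,S4):fails  (R4,S4):fails  (R5,S3):fails  (R6,S3):fails  (R6,S4):fails
Scope holds for no restrictor pair, so the sentence is true.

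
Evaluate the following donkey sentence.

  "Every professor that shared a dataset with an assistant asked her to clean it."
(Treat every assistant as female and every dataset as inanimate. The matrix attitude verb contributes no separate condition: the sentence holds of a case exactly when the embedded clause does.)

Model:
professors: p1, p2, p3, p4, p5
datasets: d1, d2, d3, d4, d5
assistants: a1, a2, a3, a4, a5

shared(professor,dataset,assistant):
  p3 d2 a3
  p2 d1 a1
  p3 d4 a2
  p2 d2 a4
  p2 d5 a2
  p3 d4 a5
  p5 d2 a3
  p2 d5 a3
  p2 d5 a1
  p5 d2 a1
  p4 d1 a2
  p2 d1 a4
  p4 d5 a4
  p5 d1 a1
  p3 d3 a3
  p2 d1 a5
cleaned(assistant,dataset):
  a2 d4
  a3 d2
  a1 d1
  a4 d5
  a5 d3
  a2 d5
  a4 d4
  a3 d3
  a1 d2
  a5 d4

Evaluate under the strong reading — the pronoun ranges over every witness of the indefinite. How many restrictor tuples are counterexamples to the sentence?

"her" takes "an assistant" as antecedent and "it" takes "a dataset"; both are donkey pronouns co-varying with the restrictor.
Strong reading: for every (p,d,a) with shared(p,d,a), cleaned(a,d).
Restrictor triples: (p2,d1,a1)→cleaned(a1,d1) ✓  (p2,d1,a4)→cleaned(a4,d1) ✗  (p2,d1,a5)→cleaned(a5,d1) ✗  (p2,d2,a4)→cleaned(a4,d2) ✗  (p2,d5,a1)→cleaned(a1,d5) ✗  (p2,d5,a2)→cleaned(a2,d5) ✓  (p2,d5,a3)→cleaned(a3,d5) ✗  (p3,d2,a3)→cleaned(a3,d2) ✓  (p3,d3,a3)→cleaned(a3,d3) ✓  (p3,d4,a2)→cleaned(a2,d4) ✓  (p3,d4,a5)→cleaned(a5,d4) ✓  (p4,d1,a2)→cleaned(a2,d1) ✗  (p4,d5,a4)→cleaned(a4,d5) ✓  (p5,d1,a1)→cleaned(a1,d1) ✓  (p5,d2,a1)→cleaned(a1,d2) ✓  (p5,d2,a3)→cleaned(a3,d2) ✓
Counterexamples (restrictor triples failing the scope): 6.

6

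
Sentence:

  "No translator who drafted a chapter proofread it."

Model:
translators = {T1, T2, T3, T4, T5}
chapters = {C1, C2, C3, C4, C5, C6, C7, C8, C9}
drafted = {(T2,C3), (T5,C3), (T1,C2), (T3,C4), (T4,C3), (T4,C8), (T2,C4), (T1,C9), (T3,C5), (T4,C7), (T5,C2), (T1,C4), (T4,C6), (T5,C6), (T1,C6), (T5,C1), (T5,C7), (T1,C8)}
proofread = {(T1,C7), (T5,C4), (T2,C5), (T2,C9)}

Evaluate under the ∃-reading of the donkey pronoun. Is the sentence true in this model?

"it" takes "a chapter" as antecedent — a donkey pronoun bound across the clause boundary.
Truth condition: for no (t,c) with drafted(t,c) does proofread(t,c) hold.
Restrictor pairs — does the scope hold? (T1,C2):fails  (T1,C4):fails  (T1,C6):fails  (T1,C8):fails  (T1,C9):fails  (T2,C3):fails  (T2,C4):fails  (T3,C4):fails  (T3,C5):fails  (T4,C3):fails  (T4,C6):fails  (T4,C7):fails  (T4,C8):fails  (T5,C1):fails  (T5,C2):fails  (T5,C3):fails  (T5,C6):fails  (T5,C7):fails
Scope holds for no restrictor pair, so the sentence is true.

True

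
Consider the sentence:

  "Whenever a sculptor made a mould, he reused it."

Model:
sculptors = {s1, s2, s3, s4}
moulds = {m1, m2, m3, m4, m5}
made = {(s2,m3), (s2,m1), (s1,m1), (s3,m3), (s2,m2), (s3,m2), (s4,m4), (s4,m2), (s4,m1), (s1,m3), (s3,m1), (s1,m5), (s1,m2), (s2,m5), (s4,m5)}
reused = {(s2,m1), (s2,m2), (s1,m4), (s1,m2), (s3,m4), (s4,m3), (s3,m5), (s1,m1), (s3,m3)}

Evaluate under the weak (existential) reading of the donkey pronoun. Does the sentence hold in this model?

False

"it" takes "a mould" as antecedent — a donkey pronoun bound across the clause boundary.
Weak reading: every sculptor s with some made-mould has at least one made-mould m such that reused(s,m).
Per sculptor: s1:✓  s2:✓  s3:✓  s4:✗
s4 has no witness among its made-moulds.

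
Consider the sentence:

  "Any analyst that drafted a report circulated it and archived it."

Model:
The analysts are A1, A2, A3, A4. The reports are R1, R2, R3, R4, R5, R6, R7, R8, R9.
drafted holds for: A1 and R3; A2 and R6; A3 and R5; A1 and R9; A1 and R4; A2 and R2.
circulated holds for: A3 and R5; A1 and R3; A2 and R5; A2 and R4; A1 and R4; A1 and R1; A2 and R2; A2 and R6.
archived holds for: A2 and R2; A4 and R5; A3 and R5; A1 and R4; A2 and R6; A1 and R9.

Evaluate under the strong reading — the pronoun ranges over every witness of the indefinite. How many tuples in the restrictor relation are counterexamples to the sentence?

"it" takes "a report" as antecedent — a donkey pronoun bound across the clause boundary.
Strong reading: for every (a,r) with drafted(a,r), circulated(a,r) ∧ archived(a,r).
Restrictor pairs: (A1,R3) ✗  (A1,R4) ✓  (A1,R9) ✗  (A2,R2) ✓  (A2,R6) ✓  (A3,R5) ✓
Counterexamples (restrictor pairs failing the scope): 2.

2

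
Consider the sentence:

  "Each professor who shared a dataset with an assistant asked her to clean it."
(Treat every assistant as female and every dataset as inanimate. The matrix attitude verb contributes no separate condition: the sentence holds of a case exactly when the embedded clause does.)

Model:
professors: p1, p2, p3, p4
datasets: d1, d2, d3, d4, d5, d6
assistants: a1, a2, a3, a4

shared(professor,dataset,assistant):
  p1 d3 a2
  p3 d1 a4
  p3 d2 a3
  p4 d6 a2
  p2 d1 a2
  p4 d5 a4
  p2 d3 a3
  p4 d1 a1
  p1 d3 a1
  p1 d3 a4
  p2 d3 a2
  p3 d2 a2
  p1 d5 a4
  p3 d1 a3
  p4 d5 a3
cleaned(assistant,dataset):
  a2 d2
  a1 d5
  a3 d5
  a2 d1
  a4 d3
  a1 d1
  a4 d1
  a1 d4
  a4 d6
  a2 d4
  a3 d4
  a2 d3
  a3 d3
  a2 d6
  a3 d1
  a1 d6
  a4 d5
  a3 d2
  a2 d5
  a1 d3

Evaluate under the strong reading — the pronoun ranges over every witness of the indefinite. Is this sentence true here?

"her" takes "an assistant" as antecedent and "it" takes "a dataset"; both are donkey pronouns co-varying with the restrictor.
Strong reading: for every (p,d,a) with shared(p,d,a), cleaned(a,d).
Restrictor triples: (p1,d3,a1)→cleaned(a1,d3) ✓  (p1,d3,a2)→cleaned(a2,d3) ✓  (p1,d3,a4)→cleaned(a4,d3) ✓  (p1,d5,a4)→cleaned(a4,d5) ✓  (p2,d1,a2)→cleaned(a2,d1) ✓  (p2,d3,a2)→cleaned(a2,d3) ✓  (p2,d3,a3)→cleaned(a3,d3) ✓  (p3,d1,a3)→cleaned(a3,d1) ✓  (p3,d1,a4)→cleaned(a4,d1) ✓  (p3,d2,a2)→cleaned(a2,d2) ✓  (p3,d2,a3)→cleaned(a3,d2) ✓  (p4,d1,a1)→cleaned(a1,d1) ✓  (p4,d5,a3)→cleaned(a3,d5) ✓  (p4,d5,a4)→cleaned(a4,d5) ✓  (p4,d6,a2)→cleaned(a2,d6) ✓
Every restrictor triple satisfies the scope.

True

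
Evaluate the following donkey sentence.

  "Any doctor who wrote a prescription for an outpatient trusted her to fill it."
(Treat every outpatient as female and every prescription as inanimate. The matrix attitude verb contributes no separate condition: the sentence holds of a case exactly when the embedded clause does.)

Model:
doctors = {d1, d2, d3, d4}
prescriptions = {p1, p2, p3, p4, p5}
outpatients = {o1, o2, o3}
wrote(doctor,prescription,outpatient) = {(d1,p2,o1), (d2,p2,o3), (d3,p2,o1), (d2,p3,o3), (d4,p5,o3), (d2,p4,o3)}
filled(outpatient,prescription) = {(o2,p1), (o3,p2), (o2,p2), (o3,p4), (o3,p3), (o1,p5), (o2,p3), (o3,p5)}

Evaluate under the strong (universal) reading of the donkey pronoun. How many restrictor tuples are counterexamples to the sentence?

"her" takes "an outpatient" as antecedent and "it" takes "a prescription"; both are donkey pronouns co-varying with the restrictor.
Strong reading: for every (d,p,o) with wrote(d,p,o), filled(o,p).
Restrictor triples: (d1,p2,o1)→filled(o1,p2) ✗  (d2,p2,o3)→filled(o3,p2) ✓  (d2,p3,o3)→filled(o3,p3) ✓  (d2,p4,o3)→filled(o3,p4) ✓  (d3,p2,o1)→filled(o1,p2) ✗  (d4,p5,o3)→filled(o3,p5) ✓
Counterexamples (restrictor triples failing the scope): 2.

2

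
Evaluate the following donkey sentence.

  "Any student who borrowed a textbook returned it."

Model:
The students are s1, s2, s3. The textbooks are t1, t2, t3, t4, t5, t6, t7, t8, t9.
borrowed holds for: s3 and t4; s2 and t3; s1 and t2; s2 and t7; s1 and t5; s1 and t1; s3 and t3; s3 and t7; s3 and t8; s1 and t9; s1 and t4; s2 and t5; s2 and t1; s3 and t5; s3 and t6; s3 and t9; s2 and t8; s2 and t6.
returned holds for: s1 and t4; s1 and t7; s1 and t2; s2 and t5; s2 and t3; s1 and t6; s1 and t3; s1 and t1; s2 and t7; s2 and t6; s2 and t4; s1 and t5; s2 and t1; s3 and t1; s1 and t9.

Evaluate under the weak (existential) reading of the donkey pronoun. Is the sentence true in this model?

"it" takes "a textbook" as antecedent — a donkey pronoun bound across the clause boundary.
Weak reading: every student s with some borrowed-textbook has at least one borrowed-textbook t such that returned(s,t).
Per student: s1:✓  s2:✓  s3:✗
s3 has no witness among its borrowed-textbooks.

False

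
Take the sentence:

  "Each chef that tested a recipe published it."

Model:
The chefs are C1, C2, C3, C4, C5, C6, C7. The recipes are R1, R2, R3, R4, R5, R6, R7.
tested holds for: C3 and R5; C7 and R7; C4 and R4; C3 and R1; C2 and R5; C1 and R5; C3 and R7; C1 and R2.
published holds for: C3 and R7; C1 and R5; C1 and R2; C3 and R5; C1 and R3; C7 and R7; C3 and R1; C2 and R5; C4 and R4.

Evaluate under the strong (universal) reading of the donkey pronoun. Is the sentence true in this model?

"it" takes "a recipe" as antecedent — a donkey pronoun bound across the clause boundary.
Strong reading: for every (c,r) with tested(c,r), published(c,r).
Restrictor pairs: (C1,R2) ✓  (C1,R5) ✓  (C2,R5) ✓  (C3,R1) ✓  (C3,R5) ✓  (C3,R7) ✓  (C4,R4) ✓  (C7,R7) ✓
Every restrictor pair satisfies the scope.

True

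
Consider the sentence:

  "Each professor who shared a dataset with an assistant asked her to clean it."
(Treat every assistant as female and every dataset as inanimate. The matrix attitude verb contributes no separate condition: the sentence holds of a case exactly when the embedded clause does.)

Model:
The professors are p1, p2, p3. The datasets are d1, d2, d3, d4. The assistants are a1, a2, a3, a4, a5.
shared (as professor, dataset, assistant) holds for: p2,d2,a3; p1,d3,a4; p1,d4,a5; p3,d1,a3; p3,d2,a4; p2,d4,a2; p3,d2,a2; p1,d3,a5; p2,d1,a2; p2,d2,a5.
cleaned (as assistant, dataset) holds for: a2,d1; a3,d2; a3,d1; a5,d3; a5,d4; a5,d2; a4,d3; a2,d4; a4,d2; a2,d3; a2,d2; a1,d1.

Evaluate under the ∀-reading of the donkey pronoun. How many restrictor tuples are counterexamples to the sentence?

0

"her" takes "an assistant" as antecedent and "it" takes "a dataset"; both are donkey pronouns co-varying with the restrictor.
Strong reading: for every (p,d,a) with shared(p,d,a), cleaned(a,d).
Restrictor triples: (p1,d3,a4)→cleaned(a4,d3) ✓  (p1,d3,a5)→cleaned(a5,d3) ✓  (p1,d4,a5)→cleaned(a5,d4) ✓  (p2,d1,a2)→cleaned(a2,d1) ✓  (p2,d2,a3)→cleaned(a3,d2) ✓  (p2,d2,a5)→cleaned(a5,d2) ✓  (p2,d4,a2)→cleaned(a2,d4) ✓  (p3,d1,a3)→cleaned(a3,d1) ✓  (p3,d2,a2)→cleaned(a2,d2) ✓  (p3,d2,a4)→cleaned(a4,d2) ✓
Counterexamples (restrictor triples failing the scope): 0.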